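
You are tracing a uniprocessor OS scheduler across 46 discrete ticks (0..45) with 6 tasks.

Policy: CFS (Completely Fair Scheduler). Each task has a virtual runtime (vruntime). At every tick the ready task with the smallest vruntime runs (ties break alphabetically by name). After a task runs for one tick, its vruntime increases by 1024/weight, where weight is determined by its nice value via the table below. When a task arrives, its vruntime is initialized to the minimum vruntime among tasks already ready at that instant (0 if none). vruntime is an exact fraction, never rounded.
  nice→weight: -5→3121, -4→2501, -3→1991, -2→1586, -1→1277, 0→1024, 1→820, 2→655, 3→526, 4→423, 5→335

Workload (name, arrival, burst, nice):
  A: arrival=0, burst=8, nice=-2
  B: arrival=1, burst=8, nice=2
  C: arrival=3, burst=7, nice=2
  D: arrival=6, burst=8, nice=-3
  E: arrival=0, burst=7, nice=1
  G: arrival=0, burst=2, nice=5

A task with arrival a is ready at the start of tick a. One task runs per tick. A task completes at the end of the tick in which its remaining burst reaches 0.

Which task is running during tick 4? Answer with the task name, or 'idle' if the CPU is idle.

t=0: vr[A=0 E=0 G=0] → run A
t=1: vr[A=512/793 B=0 E=0 G=0] → run B
t=2: vr[A=512/793 B=1024/655 E=0 G=0] → run E
t=3: vr[A=512/793 B=1024/655 C=0 E=256/205 G=0] → run C
t=4: vr[A=512/793 B=1024/655 C=1024/655 E=256/205 G=0] → run G
t=5: vr[A=512/793 B=1024/655 C=1024/655 E=256/205 G=1024/335] → run A
t=6: vr[A=1024/793 B=1024/655 C=1024/655 D=256/205 E=256/205 G=1024/335] → run D
t=7: vr[A=1024/793 B=1024/655 C=1024/655 D=719616/408155 E=256/205 G=1024/335] → run E
t=8: vr[A=1024/793 B=1024/655 C=1024/655 D=719616/408155 E=512/205 G=1024/335] → run A
t=9: vr[A=1536/793 B=1024/655 C=1024/655 D=719616/408155 E=512/205 G=1024/335] → run B
t=10: vr[A=1536/793 B=2048/655 C=1024/655 D=719616/408155 E=512/205 G=1024/335] → run C
t=11: vr[A=1536/793 B=2048/655 C=2048/655 D=719616/408155 E=512/205 G=1024/335] → run D
t=12: vr[A=1536/793 B=2048/655 C=2048/655 D=929536/408155 E=512/205 G=1024/335] → run A
t=13: vr[A=2048/793 B=2048/655 C=2048/655 D=929536/408155 E=512/205 G=1024/335] → run D
t=14: vr[A=2048/793 B=2048/655 C=2048/655 D=1139456/408155 E=512/205 G=1024/335] → run E
t=15: vr[A=2048/793 B=2048/655 C=2048/655 D=1139456/408155 E=768/205 G=1024/335] → run A
t=16: vr[A=2560/793 B=2048/655 C=2048/655 D=1139456/408155 E=768/205 G=1024/335] → run D
t=17: vr[A=2560/793 B=2048/655 C=2048/655 D=1349376/408155 E=768/205 G=1024/335] → run G
t=18: vr[A=2560/793 B=2048/655 C=2048/655 D=1349376/408155 E=768/205] → run B
t=19: vr[A=2560/793 B=3072/655 C=2048/655 D=1349376/408155 E=768/205] → run C
t=20: vr[A=2560/793 B=3072/655 C=3072/655 D=1349376/408155 E=768/205] → run A
t=21: vr[A=3072/793 B=3072/655 C=3072/655 D=1349376/408155 E=768/205] → run D
t=22: vr[A=3072/793 B=3072/655 C=3072/655 D=1559296/408155 E=768/205] → run E
t=23: vr[A=3072/793 B=3072/655 C=3072/655 D=1559296/408155 E=1024/205] → run D
t=24: vr[A=3072/793 B=3072/655 C=3072/655 D=1769216/408155 E=1024/205] → run A
t=25: vr[A=3584/793 B=3072/655 C=3072/655 D=1769216/408155 E=1024/205] → run D
t=26: vr[A=3584/793 B=3072/655 C=3072/655 D=1979136/408155 E=1024/205] → run A
t=27: vr[B=3072/655 C=3072/655 D=1979136/408155 E=1024/205] → run B
t=28: vr[B=4096/655 C=3072/655 D=1979136/408155 E=1024/205] → run C
t=29: vr[B=4096/655 C=4096/655 D=1979136/408155 E=1024/205] → run D
t=30: vr[B=4096/655 C=4096/655 E=1024/205] → run E
t=31: vr[B=4096/655 C=4096/655 E=256/41] → run E
t=32: vr[B=4096/655 C=4096/655 E=1536/205] → run B
t=33: vr[B=1024/131 C=4096/655 E=1536/205] → run C
t=34: vr[B=1024/131 C=1024/131 E=1536/205] → run E
t=35: vr[B=1024/131 C=1024/131] → run B
t=36: vr[B=6144/655 C=1024/131] → run C
t=37: vr[B=6144/655 C=6144/655] → run B
t=38: vr[B=7168/655 C=6144/655] → run C
t=39: vr[B=7168/655] → run B
t=40: (idle)
t=41: (idle)
t=42: (idle)
t=43: (idle)
t=44: (idle)
t=45: (idle)

running at tick 4 = G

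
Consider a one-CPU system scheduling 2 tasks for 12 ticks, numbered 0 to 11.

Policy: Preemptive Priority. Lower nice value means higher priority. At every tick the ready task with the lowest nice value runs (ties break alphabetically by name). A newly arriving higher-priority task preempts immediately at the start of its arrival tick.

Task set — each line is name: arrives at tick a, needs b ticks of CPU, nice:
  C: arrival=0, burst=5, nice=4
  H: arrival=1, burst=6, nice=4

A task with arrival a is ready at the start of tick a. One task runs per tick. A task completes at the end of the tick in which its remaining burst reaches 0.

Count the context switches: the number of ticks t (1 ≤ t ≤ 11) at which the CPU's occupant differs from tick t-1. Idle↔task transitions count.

t=0: ready={C} → run C
t=1: ready={C,H} → run C
t=2: ready={C,H} → run C
t=3: ready={C,H} → run C
t=4: ready={C,H} → run C
t=5: ready={H} → run H
t=6: ready={H} → run H
t=7: ready={H} → run H
t=8: ready={H} → run H
t=9: ready={H} → run H
t=10: ready={H} → run H
t=11: (idle)

context switches = 2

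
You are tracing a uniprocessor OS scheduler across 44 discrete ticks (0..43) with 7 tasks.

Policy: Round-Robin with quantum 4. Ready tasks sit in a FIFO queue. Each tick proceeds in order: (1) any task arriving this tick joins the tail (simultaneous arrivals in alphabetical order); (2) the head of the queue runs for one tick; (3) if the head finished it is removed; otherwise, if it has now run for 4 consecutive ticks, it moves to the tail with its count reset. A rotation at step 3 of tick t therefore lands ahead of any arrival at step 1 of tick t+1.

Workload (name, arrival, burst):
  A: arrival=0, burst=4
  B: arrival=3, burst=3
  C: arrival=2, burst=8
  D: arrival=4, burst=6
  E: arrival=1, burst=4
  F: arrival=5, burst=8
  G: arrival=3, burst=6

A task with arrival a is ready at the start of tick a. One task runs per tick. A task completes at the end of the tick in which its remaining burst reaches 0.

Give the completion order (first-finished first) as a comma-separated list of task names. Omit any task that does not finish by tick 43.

t=0: queue=[A] q_used=0 → run A
t=1: queue=[A,E] q_used=1 → run A
t=2: queue=[A,E,C] q_used=2 → run A
t=3: queue=[A,E,C,B,G] q_used=3 → run A
t=4: queue=[E,C,B,G,D] q_used=0 → run E
t=5: queue=[E,C,B,G,D,F] q_used=1 → run E
t=6: queue=[E,C,B,G,D,F] q_used=2 → run E
t=7: queue=[E,C,B,G,D,F] q_used=3 → run E
t=8: queue=[C,B,G,D,F] q_used=0 → run C
t=9: queue=[C,B,G,D,F] q_used=1 → run C
t=10: queue=[C,B,G,D,F] q_used=2 → run C
t=11: queue=[C,B,G,D,F] q_used=3 → run C
t=12: queue=[B,G,D,F,C] q_used=0 → run B
t=13: queue=[B,G,D,F,C] q_used=1 → run B
t=14: queue=[B,G,D,F,C] q_used=2 → run B
t=15: queue=[G,D,F,C] q_used=0 → run G
t=16: queue=[G,D,F,C] q_used=1 → run G
t=17: queue=[G,D,F,C] q_used=2 → run G
t=18: queue=[G,D,F,C] q_used=3 → run G
t=19: queue=[D,F,C,G] q_used=0 → run D
t=20: queue=[D,F,C,G] q_used=1 → run D
t=21: queue=[D,F,C,G] q_used=2 → run D
t=22: queue=[D,F,C,G] q_used=3 → run D
t=23: queue=[F,C,G,D] q_used=0 → run F
t=24: queue=[F,C,G,D] q_used=1 → run F
t=25: queue=[F,C,G,D] q_used=2 → run F
t=26: queue=[F,C,G,D] q_used=3 → run F
t=27: queue=[C,G,D,F] q_used=0 → run C
t=28: queue=[C,G,D,F] q_used=1 → run C
t=29: queue=[C,G,D,F] q_used=2 → run C
t=30: queue=[C,G,D,F] q_used=3 → run C
t=31: queue=[G,D,F] q_used=0 → run G
t=32: queue=[G,D,F] q_used=1 → run G
t=33: queue=[D,F] q_used=0 → run D
t=34: queue=[D,F] q_used=1 → run D
t=35: queue=[F] q_used=0 → run F
t=36: queue=[F] q_used=1 → run F
t=37: queue=[F] q_used=2 → run F
t=38: queue=[F] q_used=3 → run F
t=39: (idle)
t=40: (idle)
t=41: (idle)
t=42: (idle)
t=43: (idle)

completion order = A, E, B, C, G, D, F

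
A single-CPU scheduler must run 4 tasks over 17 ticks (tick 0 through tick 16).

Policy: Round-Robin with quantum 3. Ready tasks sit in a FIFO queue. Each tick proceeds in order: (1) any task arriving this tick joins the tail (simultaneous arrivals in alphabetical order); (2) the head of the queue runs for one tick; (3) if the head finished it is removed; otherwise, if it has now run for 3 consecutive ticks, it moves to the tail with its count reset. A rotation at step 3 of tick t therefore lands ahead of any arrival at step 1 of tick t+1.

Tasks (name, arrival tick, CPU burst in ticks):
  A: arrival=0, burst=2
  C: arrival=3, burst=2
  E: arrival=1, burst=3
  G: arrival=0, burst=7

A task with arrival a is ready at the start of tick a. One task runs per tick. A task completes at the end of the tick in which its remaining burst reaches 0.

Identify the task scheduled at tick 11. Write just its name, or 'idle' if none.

running at tick 11 = G

t=0: queue=[A,G] q_used=0 → run A
t=1: queue=[A,G,E] q_used=1 → run A
t=2: queue=[G,E] q_used=0 → run G
t=3: queue=[G,E,C] q_used=1 → run G
t=4: queue=[G,E,C] q_used=2 → run G
t=5: queue=[E,C,G] q_used=0 → run E
t=6: queue=[E,C,G] q_used=1 → run E
t=7: queue=[E,C,G] q_used=2 → run E
t=8: queue=[C,G] q_used=0 → run C
t=9: queue=[C,G] q_used=1 → run C
t=10: queue=[G] q_used=0 → run G
t=11: queue=[G] q_used=1 → run G
t=12: queue=[G] q_used=2 → run G
t=13: queue=[G] q_used=0 → run G
t=14: (idle)
t=15: (idle)
t=16: (idle)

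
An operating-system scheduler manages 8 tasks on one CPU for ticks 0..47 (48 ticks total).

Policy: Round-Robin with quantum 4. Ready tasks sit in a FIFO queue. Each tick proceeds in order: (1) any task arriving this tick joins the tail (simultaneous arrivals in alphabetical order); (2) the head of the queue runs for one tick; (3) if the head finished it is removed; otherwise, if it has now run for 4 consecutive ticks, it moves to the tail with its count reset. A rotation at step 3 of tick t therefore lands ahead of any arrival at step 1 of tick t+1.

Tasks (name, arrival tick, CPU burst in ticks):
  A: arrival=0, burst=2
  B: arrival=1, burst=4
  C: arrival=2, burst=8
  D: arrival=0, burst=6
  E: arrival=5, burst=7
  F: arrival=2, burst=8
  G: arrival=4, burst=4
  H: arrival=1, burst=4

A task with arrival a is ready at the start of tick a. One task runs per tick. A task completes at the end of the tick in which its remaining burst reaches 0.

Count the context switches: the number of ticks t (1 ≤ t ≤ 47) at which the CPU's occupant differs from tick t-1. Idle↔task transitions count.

context switches = 12

t=0: queue=[A,D] q_used=0 → run A
t=1: queue=[A,D,B,H] q_used=1 → run A
t=2: queue=[D,B,H,C,F] q_used=0 → run D
t=3: queue=[D,B,H,C,F] q_used=1 → run D
t=4: queue=[D,B,H,C,F,G] q_used=2 → run D
t=5: queue=[D,B,H,C,F,G,E] q_used=3 → run D
t=6: queue=[B,H,C,F,G,E,D] q_used=0 → run B
t=7: queue=[B,H,C,F,G,E,D] q_used=1 → run B
t=8: queue=[B,H,C,F,G,E,D] q_used=2 → run B
t=9: queue=[B,H,C,F,G,E,D] q_used=3 → run B
t=10: queue=[H,C,F,G,E,D] q_used=0 → run H
t=11: queue=[H,C,F,G,E,D] q_used=1 → run H
t=12: queue=[H,C,F,G,E,D] q_used=2 → run H
t=13: queue=[H,C,F,G,E,D] q_used=3 → run H
t=14: queue=[C,F,G,E,D] q_used=0 → run C
t=15: queue=[C,F,G,E,D] q_used=1 → run C
t=16: queue=[C,F,G,E,D] q_used=2 → run C
t=17: queue=[C,F,G,E,D] q_used=3 → run C
t=18: queue=[F,G,E,D,C] q_used=0 → run F
t=19: queue=[F,G,E,D,C] q_used=1 → run F
t=20: queue=[F,G,E,D,C] q_used=2 → run F
t=21: queue=[F,G,E,D,C] q_used=3 → run F
t=22: queue=[G,E,D,C,F] q_used=0 → run G
t=23: queue=[G,E,D,C,F] q_used=1 → run G
t=24: queue=[G,E,D,C,F] q_used=2 → run G
t=25: queue=[G,E,D,C,F] q_used=3 → run G
t=26: queue=[E,D,C,F] q_used=0 → run E
t=27: queue=[E,D,C,F] q_used=1 → run E
t=28: queue=[E,D,C,F] q_used=2 → run E
t=29: queue=[E,D,C,F] q_used=3 → run E
t=30: queue=[D,C,F,E] q_used=0 → run D
t=31: queue=[D,C,F,E] q_used=1 → run D
t=32: queue=[C,F,E] q_used=0 → run C
t=33: queue=[C,F,E] q_used=1 → run C
t=34: queue=[C,F,E] q_used=2 → run C
t=35: queue=[C,F,E] q_used=3 → run C
t=36: queue=[F,E] q_used=0 → run F
t=37: queue=[F,E] q_used=1 → run F
t=38: queue=[F,E] q_used=2 → run F
t=39: queue=[F,E] q_used=3 → run F
t=40: queue=[E] q_used=0 → run E
t=41: queue=[E] q_used=1 → run E
t=42: queue=[E] q_used=2 → run E
t=43: (idle)
t=44: (idle)
t=45: (idle)
t=46: (idle)
t=47: (idle)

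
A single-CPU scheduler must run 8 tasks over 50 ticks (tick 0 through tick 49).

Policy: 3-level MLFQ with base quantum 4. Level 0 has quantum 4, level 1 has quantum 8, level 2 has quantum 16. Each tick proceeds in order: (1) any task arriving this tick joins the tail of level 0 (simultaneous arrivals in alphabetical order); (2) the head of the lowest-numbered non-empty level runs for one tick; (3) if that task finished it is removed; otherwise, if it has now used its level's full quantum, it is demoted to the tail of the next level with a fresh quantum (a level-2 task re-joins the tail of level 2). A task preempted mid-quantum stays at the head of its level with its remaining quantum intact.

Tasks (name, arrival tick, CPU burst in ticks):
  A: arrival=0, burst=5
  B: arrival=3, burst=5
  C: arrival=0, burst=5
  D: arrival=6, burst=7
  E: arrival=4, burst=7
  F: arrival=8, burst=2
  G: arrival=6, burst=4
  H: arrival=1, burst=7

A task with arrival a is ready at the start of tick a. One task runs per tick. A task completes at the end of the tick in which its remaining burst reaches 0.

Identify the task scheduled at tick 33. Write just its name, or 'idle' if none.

running at tick 33 = H

t=0: L0/L1/L2 = AC/-/- → run A
t=1: L0/L1/L2 = ACH/-/- → run A
t=2: L0/L1/L2 = ACH/-/- → run A
t=3: L0/L1/L2 = ACHB/-/- → run A
t=4: L0/L1/L2 = CHBE/A/- → run C
t=5: L0/L1/L2 = CHBE/A/- → run C
t=6: L0/L1/L2 = CHBEDG/A/- → run C
t=7: L0/L1/L2 = CHBEDG/A/- → run C
t=8: L0/L1/L2 = HBEDGF/AC/- → run H
t=9: L0/L1/L2 = HBEDGF/AC/- → run H
t=10: L0/L1/L2 = HBEDGF/AC/- → run H
t=11: L0/L1/L2 = HBEDGF/AC/- → run H
t=12: L0/L1/L2 = BEDGF/ACH/- → run B
t=13: L0/L1/L2 = BEDGF/ACH/- → run B
t=14: L0/L1/L2 = BEDGF/ACH/- → run B
t=15: L0/L1/L2 = BEDGF/ACH/- → run B
t=16: L0/L1/L2 = EDGF/ACHB/- → run E
t=17: L0/L1/L2 = EDGF/ACHB/- → run E
t=18: L0/L1/L2 = EDGF/ACHB/- → run E
t=19: L0/L1/L2 = EDGF/ACHB/- → run E
t=20: L0/L1/L2 = DGF/ACHBE/- → run D
t=21: L0/L1/L2 = DGF/ACHBE/- → run D
t=22: L0/L1/L2 = DGF/ACHBE/- → run D
t=23: L0/L1/L2 = DGF/ACHBE/- → run D
t=24: L0/L1/L2 = GF/ACHBED/- → run G
t=25: L0/L1/L2 = GF/ACHBED/- → run G
t=26: L0/L1/L2 = GF/ACHBED/- → run G
t=27: L0/L1/L2 = GF/ACHBED/- → run G
t=28: L0/L1/L2 = F/ACHBED/- → run F
t=29: L0/L1/L2 = F/ACHBED/- → run F
t=30: L0/L1/L2 = -/ACHBED/- → run A
t=31: L0/L1/L2 = -/CHBED/- → run C
t=32: L0/L1/L2 = -/HBED/- → run H
t=33: L0/L1/L2 = -/HBED/- → run H
t=34: L0/L1/L2 = -/HBED/- → run H
t=35: L0/L1/L2 = -/BED/- → run B
t=36: L0/L1/L2 = -/ED/- → run E
t=37: L0/L1/L2 = -/ED/- → run E
t=38: L0/L1/L2 = -/ED/- → run E
t=39: L0/L1/L2 = -/D/- → run D
t=40: L0/L1/L2 = -/D/- → run D
t=41: L0/L1/L2 = -/D/- → run D
t=42: (idle)
t=43: (idle)
t=44: (idle)
t=45: (idle)
t=46: (idle)
t=47: (idle)
t=48: (idle)
t=49: (idle)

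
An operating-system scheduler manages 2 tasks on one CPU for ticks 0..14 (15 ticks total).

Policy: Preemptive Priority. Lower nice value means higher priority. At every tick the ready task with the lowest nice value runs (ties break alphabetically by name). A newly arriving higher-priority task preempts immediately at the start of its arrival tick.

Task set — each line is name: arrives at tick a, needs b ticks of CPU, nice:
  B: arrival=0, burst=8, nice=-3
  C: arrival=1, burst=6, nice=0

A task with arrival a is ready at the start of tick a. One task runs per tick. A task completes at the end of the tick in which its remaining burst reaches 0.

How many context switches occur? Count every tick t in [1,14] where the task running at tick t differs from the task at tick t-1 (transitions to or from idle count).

t=0: ready={B} → run B
t=1: ready={B,C} → run B
t=2: ready={B,C} → run B
t=3: ready={B,C} → run B
t=4: ready={B,C} → run B
t=5: ready={B,C} → run B
t=6: ready={B,C} → run B
t=7: ready={B,C} → run B
t=8: ready={C} → run C
t=9: ready={C} → run C
t=10: ready={C} → run C
t=11: ready={C} → run C
t=12: ready={C} → run C
t=13: ready={C} → run C
t=14: (idle)

context switches = 2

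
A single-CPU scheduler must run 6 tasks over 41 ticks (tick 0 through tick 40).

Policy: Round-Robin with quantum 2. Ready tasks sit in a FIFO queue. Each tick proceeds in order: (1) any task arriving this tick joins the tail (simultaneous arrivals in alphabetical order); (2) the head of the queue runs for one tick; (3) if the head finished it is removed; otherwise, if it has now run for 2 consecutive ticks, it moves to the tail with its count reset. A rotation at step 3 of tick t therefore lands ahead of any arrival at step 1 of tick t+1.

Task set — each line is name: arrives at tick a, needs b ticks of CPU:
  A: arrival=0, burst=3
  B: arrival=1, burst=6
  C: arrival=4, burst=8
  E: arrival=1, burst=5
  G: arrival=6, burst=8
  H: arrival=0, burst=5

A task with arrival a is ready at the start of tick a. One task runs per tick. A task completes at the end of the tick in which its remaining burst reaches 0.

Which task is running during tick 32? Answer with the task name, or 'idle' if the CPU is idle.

t=0: queue=[A,H] q_used=0 → run A
t=1: queue=[A,H,B,E] q_used=1 → run A
t=2: queue=[H,B,E,A] q_used=0 → run H
t=3: queue=[H,B,E,A] q_used=1 → run H
t=4: queue=[B,E,A,H,C] q_used=0 → run B
t=5: queue=[B,E,A,H,C] q_used=1 → run B
t=6: queue=[E,A,H,C,B,G] q_used=0 → run E
t=7: queue=[E,A,H,C,B,G] q_used=1 → run E
t=8: queue=[A,H,C,B,G,E] q_used=0 → run A
t=9: queue=[H,C,B,G,E] q_used=0 → run H
t=10: queue=[H,C,B,G,E] q_used=1 → run H
t=11: queue=[C,B,G,E,H] q_used=0 → run C
t=12: queue=[C,B,G,E,H] q_used=1 → run C
t=13: queue=[B,G,E,H,C] q_used=0 → run B
t=14: queue=[B,G,E,H,C] q_used=1 → run B
t=15: queue=[G,E,H,C,B] q_used=0 → run G
t=16: queue=[G,E,H,C,B] q_used=1 → run G
t=17: queue=[E,H,C,B,G] q_used=0 → run E
t=18: queue=[E,H,C,B,G] q_used=1 → run E
t=19: queue=[H,C,B,G,E] q_used=0 → run H
t=20: queue=[C,B,G,E] q_used=0 → run C
t=21: queue=[C,B,G,E] q_used=1 → run C
t=22: queue=[B,G,E,C] q_used=0 → run B
t=23: queue=[B,G,E,C] q_used=1 → run B
t=24: queue=[G,E,C] q_used=0 → run G
t=25: queue=[G,E,C] q_used=1 → run G
t=26: queue=[E,C,G] q_used=0 → run E
t=27: queue=[C,G] q_used=0 → run C
t=28: queue=[C,G] q_used=1 → run C
t=29: queue=[G,C] q_used=0 → run G
t=30: queue=[G,C] q_used=1 → run G
t=31: queue=[C,G] q_used=0 → run C
t=32: queue=[C,G] q_used=1 → run C
t=33: queue=[G] q_used=0 → run G
t=34: queue=[G] q_used=1 → run G
t=35: (idle)
t=36: (idle)
t=37: (idle)
t=38: (idle)
t=39: (idle)
t=40: (idle)

running at tick 32 = C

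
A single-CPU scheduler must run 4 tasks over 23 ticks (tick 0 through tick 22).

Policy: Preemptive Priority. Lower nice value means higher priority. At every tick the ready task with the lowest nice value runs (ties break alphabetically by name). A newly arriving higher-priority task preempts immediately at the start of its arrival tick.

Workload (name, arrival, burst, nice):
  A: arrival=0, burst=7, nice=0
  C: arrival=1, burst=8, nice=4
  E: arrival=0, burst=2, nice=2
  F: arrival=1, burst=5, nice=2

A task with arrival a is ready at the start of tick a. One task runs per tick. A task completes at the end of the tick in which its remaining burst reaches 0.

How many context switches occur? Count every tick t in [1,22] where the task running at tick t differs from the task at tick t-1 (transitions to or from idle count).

context switches = 4

t=0: ready={A,E} → run A
t=1: ready={A,C,E,F} → run A
t=2: ready={A,C,E,F} → run A
t=3: ready={A,C,E,F} → run A
t=4: ready={A,C,E,F} → run A
t=5: ready={A,C,E,F} → run A
t=6: ready={A,C,E,F} → run A
t=7: ready={C,E,F} → run E
t=8: ready={C,E,F} → run E
t=9: ready={C,F} → run F
t=10: ready={C,F} → run F
t=11: ready={C,F} → run F
t=12: ready={C,F} → run F
t=13: ready={C,F} → run F
t=14: ready={C} → run C
t=15: ready={C} → run C
t=16: ready={C} → run C
t=17: ready={C} → run C
t=18: ready={C} → run C
t=19: ready={C} → run C
t=20: ready={C} → run C
t=21: ready={C} → run C
t=22: (idle)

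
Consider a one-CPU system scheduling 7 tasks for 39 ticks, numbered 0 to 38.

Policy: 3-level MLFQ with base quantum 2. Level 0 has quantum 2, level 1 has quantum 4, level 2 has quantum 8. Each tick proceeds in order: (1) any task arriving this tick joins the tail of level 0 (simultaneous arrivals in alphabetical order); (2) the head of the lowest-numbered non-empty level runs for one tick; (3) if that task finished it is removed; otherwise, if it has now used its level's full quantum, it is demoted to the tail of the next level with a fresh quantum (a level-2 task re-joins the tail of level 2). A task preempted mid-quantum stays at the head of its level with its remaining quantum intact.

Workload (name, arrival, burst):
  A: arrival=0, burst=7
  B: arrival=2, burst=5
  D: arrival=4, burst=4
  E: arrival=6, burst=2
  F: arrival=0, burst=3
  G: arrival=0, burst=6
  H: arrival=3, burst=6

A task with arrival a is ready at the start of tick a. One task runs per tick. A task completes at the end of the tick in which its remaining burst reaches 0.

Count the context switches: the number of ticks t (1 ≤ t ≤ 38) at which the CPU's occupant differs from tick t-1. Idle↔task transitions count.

context switches = 14

t=0: L0/L1/L2 = AFG/-/- → run A
t=1: L0/L1/L2 = AFG/-/- → run A
t=2: L0/L1/L2 = FGB/A/- → run F
t=3: L0/L1/L2 = FGBH/A/- → run F
t=4: L0/L1/L2 = GBHD/AF/- → run G
t=5: L0/L1/L2 = GBHD/AF/- → run G
t=6: L0/L1/L2 = BHDE/AFG/- → run B
t=7: L0/L1/L2 = BHDE/AFG/- → run B
t=8: L0/L1/L2 = HDE/AFGB/- → run H
t=9: L0/L1/L2 = HDE/AFGB/- → run H
t=10: L0/L1/L2 = DE/AFGBH/- → run D
t=11: L0/L1/L2 = DE/AFGBH/- → run D
t=12: L0/L1/L2 = E/AFGBHD/- → run E
t=13: L0/L1/L2 = E/AFGBHD/- → run E
t=14: L0/L1/L2 = -/AFGBHD/- → run A
t=15: L0/L1/L2 = -/AFGBHD/- → run A
t=16: L0/L1/L2 = -/AFGBHD/- → run A
t=17: L0/L1/L2 = -/AFGBHD/- → run A
t=18: L0/L1/L2 = -/FGBHD/A → run F
t=19: L0/L1/L2 = -/GBHD/A → run G
t=20: L0/L1/L2 = -/GBHD/A → run G
t=21: L0/L1/L2 = -/GBHD/A → run G
t=22: L0/L1/L2 = -/GBHD/A → run G
t=23: L0/L1/L2 = -/BHD/A → run B
t=24: L0/L1/L2 = -/BHD/A → run B
t=25: L0/L1/L2 = -/BHD/A → run B
t=26: L0/L1/L2 = -/HD/A → run H
t=27: L0/L1/L2 = -/HD/A → run H
t=28: L0/L1/L2 = -/HD/A → run H
t=29: L0/L1/L2 = -/HD/A → run H
t=30: L0/L1/L2 = -/D/A → run D
t=31: L0/L1/L2 = -/D/A → run D
t=32: L0/L1/L2 = -/-/A → run A
t=33: (idle)
t=34: (idle)
t=35: (idle)
t=36: (idle)
t=37: (idle)
t=38: (idle)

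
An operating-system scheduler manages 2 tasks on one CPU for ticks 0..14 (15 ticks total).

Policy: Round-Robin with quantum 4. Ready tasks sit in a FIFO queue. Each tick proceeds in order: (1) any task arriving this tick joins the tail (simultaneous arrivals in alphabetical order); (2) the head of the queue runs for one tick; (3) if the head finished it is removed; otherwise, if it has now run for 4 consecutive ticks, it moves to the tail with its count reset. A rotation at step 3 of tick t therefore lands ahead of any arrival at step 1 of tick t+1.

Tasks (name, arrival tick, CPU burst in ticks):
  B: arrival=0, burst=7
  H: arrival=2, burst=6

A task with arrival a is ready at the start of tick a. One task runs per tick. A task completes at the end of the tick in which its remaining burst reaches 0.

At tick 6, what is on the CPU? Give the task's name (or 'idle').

running at tick 6 = H

t=0: queue=[B] q_used=0 → run B
t=1: queue=[B] q_used=1 → run B
t=2: queue=[B,H] q_used=2 → run B
t=3: queue=[B,H] q_used=3 → run B
t=4: queue=[H,B] q_used=0 → run H
t=5: queue=[H,B] q_used=1 → run H
t=6: queue=[H,B] q_used=2 → run H
t=7: queue=[H,B] q_used=3 → run H
t=8: queue=[B,H] q_used=0 → run B
t=9: queue=[B,H] q_used=1 → run B
t=10: queue=[B,H] q_used=2 → run B
t=11: queue=[H] q_used=0 → run H
t=12: queue=[H] q_used=1 → run H
t=13: (idle)
t=14: (idle)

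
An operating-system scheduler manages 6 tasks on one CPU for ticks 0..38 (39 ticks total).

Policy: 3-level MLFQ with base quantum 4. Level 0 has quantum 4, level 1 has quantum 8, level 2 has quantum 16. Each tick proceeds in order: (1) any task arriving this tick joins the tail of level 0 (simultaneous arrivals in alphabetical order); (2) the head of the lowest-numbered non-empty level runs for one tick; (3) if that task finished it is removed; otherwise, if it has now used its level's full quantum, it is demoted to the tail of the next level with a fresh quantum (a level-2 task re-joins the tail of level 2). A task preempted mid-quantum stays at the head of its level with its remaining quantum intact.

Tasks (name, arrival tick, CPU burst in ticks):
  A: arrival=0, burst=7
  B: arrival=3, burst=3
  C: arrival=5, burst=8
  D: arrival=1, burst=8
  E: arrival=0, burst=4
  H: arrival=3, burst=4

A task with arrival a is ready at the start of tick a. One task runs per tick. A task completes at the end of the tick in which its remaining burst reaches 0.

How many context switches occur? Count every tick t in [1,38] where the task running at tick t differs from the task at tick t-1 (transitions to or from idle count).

context switches = 9

t=0: L0/L1/L2 = AE/-/- → run A
t=1: L0/L1/L2 = AED/-/- → run A
t=2: L0/L1/L2 = AED/-/- → run A
t=3: L0/L1/L2 = AEDBH/-/- → run A
t=4: L0/L1/L2 = EDBH/A/- → run E
t=5: L0/L1/L2 = EDBHC/A/- → run E
t=6: L0/L1/L2 = EDBHC/A/- → run E
t=7: L0/L1/L2 = EDBHC/A/- → run E
t=8: L0/L1/L2 = DBHC/A/- → run D
t=9: L0/L1/L2 = DBHC/A/- → run D
t=10: L0/L1/L2 = DBHC/A/- → run D
t=11: L0/L1/L2 = DBHC/A/- → run D
t=12: L0/L1/L2 = BHC/AD/- → run B
t=13: L0/L1/L2 = BHC/AD/- → run B
t=14: L0/L1/L2 = BHC/AD/- → run B
t=15: L0/L1/L2 = HC/AD/- → run H
t=16: L0/L1/L2 = HC/AD/- → run H
t=17: L0/L1/L2 = HC/AD/- → run H
t=18: L0/L1/L2 = HC/AD/- → run H
t=19: L0/L1/L2 = C/AD/- → run C
t=20: L0/L1/L2 = C/AD/- → run C
t=21: L0/L1/L2 = C/AD/- → run C
t=22: L0/L1/L2 = C/AD/- → run C
t=23: L0/L1/L2 = -/ADC/- → run A
t=24: L0/L1/L2 = -/ADC/- → run A
t=25: L0/L1/L2 = -/ADC/- → run A
t=26: L0/L1/L2 = -/DC/- → run D
t=27: L0/L1/L2 = -/DC/- → run D
t=28: L0/L1/L2 = -/DC/- → run D
t=29: L0/L1/L2 = -/DC/- → run D
t=30: L0/L1/L2 = -/C/- → run C
t=31: L0/L1/L2 = -/C/- → run C
t=32: L0/L1/L2 = -/C/- → run C
t=33: L0/L1/L2 = -/C/- → run C
t=34: (idle)
t=35: (idle)
t=36: (idle)
t=37: (idle)
t=38: (idle)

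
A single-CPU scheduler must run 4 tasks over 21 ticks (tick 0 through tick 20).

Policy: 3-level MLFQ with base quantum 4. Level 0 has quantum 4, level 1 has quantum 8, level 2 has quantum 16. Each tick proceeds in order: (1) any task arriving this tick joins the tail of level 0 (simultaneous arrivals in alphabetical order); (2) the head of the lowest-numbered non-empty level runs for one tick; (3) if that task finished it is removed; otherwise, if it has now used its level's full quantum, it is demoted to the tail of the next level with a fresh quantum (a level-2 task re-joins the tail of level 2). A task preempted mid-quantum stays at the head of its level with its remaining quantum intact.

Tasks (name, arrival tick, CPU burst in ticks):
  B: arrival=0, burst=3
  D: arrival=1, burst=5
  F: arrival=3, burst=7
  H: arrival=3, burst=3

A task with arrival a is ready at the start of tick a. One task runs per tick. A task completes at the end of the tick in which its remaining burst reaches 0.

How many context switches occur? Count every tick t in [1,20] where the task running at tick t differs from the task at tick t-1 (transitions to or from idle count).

context switches = 6

t=0: L0/L1/L2 = B/-/- → run B
t=1: L0/L1/L2 = BD/-/- → run B
t=2: L0/L1/L2 = BD/-/- → run B
t=3: L0/L1/L2 = DFH/-/- → run D
t=4: L0/L1/L2 = DFH/-/- → run D
t=5: L0/L1/L2 = DFH/-/- → run D
t=6: L0/L1/L2 = DFH/-/- → run D
t=7: L0/L1/L2 = FH/D/- → run F
t=8: L0/L1/L2 = FH/D/- → run F
t=9: L0/L1/L2 = FH/D/- → run F
t=10: L0/L1/L2 = FH/D/- → run F
t=11: L0/L1/L2 = H/DF/- → run H
t=12: L0/L1/L2 = H/DF/- → run H
t=13: L0/L1/L2 = H/DF/- → run H
t=14: L0/L1/L2 = -/DF/- → run D
t=15: L0/L1/L2 = -/F/- → run F
t=16: L0/L1/L2 = -/F/- → run F
t=17: L0/L1/L2 = -/F/- → run F
t=18: (idle)
t=19: (idle)
t=20: (idle)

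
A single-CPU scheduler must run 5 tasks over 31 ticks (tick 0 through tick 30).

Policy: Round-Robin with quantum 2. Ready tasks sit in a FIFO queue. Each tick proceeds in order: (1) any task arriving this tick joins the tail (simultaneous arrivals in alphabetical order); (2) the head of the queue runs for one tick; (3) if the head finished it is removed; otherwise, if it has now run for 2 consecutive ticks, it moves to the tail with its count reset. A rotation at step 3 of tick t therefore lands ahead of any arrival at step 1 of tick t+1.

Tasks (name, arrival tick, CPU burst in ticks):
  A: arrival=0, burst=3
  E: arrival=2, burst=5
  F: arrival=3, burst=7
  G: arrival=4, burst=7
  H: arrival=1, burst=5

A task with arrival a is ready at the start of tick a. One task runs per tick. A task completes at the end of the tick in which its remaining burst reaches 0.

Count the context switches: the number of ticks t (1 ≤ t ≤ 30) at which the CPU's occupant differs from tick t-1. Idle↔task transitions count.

t=0: queue=[A] q_used=0 → run A
t=1: queue=[A,H] q_used=1 → run A
t=2: queue=[H,A,E] q_used=0 → run H
t=3: queue=[H,A,E,F] q_used=1 → run H
t=4: queue=[A,E,F,H,G] q_used=0 → run A
t=5: queue=[E,F,H,G] q_used=0 → run E
t=6: queue=[E,F,H,G] q_used=1 → run E
t=7: queue=[F,H,G,E] q_used=0 → run F
t=8: queue=[F,H,G,E] q_used=1 → run F
t=9: queue=[H,G,E,F] q_used=0 → run H
t=10: queue=[H,G,E,F] q_used=1 → run H
t=11: queue=[G,E,F,H] q_used=0 → run G
t=12: queue=[G,E,F,H] q_used=1 → run G
t=13: queue=[E,F,H,G] q_used=0 → run E
t=14: queue=[E,F,H,G] q_used=1 → run E
t=15: queue=[F,H,G,E] q_used=0 → run F
t=16: queue=[F,H,G,E] q_used=1 → run F
t=17: queue=[H,G,E,F] q_used=0 → run H
t=18: queue=[G,E,F] q_used=0 → run G
t=19: queue=[G,E,F] q_used=1 → run G
t=20: queue=[E,F,G] q_used=0 → run E
t=21: queue=[F,G] q_used=0 → run F
t=22: queue=[F,G] q_used=1 → run F
t=23: queue=[G,F] q_used=0 → run G
t=24: queue=[G,F] q_used=1 → run G
t=25: queue=[F,G] q_used=0 → run F
t=26: queue=[G] q_used=0 → run G
t=27: (idle)
t=28: (idle)
t=29: (idle)
t=30: (idle)

context switches = 16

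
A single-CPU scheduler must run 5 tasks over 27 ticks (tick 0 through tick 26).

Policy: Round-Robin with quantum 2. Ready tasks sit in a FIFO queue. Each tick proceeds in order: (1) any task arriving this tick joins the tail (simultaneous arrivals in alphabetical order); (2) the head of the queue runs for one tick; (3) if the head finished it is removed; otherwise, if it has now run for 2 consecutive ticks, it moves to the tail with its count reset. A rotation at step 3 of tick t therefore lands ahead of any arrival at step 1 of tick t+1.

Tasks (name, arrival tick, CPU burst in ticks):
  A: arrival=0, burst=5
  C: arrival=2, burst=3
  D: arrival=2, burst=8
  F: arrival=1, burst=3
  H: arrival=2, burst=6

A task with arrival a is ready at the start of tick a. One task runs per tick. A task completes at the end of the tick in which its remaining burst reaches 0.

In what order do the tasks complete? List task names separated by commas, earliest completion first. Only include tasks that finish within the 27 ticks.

completion order = F, A, C, H, D

t=0: queue=[A] q_used=0 → run A
t=1: queue=[A,F] q_used=1 → run A
t=2: queue=[F,A,C,D,H] q_used=0 → run F
t=3: queue=[F,A,C,D,H] q_used=1 → run F
t=4: queue=[A,C,D,H,F] q_used=0 → run A
t=5: queue=[A,C,D,H,F] q_used=1 → run A
t=6: queue=[C,D,H,F,A] q_used=0 → run C
t=7: queue=[C,D,H,F,A] q_used=1 → run C
t=8: queue=[D,H,F,A,C] q_used=0 → run D
t=9: queue=[D,H,F,A,C] q_used=1 → run D
t=10: queue=[H,F,A,C,D] q_used=0 → run H
t=11: queue=[H,F,A,C,D] q_used=1 → run H
t=12: queue=[F,A,C,D,H] q_used=0 → run F
t=13: queue=[A,C,D,H] q_used=0 → run A
t=14: queue=[C,D,H] q_used=0 → run C
t=15: queue=[D,H] q_used=0 → run D
t=16: queue=[D,H] q_used=1 → run D
t=17: queue=[H,D] q_used=0 → run H
t=18: queue=[H,D] q_used=1 → run H
t=19: queue=[D,H] q_used=0 → run D
t=20: queue=[D,H] q_used=1 → run D
t=21: queue=[H,D] q_used=0 → run H
t=22: queue=[H,D] q_used=1 → run H
t=23: queue=[D] q_used=0 → run D
t=24: queue=[D] q_used=1 → run D
t=25: (idle)
t=26: (idle)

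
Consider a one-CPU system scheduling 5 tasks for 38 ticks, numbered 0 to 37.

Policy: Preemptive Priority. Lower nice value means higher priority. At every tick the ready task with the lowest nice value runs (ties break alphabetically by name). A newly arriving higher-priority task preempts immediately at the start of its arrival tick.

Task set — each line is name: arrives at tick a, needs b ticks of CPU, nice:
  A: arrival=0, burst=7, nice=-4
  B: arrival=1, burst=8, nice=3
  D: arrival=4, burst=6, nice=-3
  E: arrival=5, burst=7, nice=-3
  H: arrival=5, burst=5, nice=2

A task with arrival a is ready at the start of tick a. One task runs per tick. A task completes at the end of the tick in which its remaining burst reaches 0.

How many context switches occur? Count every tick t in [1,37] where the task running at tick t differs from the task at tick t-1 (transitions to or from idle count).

t=0: ready={A} → run A
t=1: ready={A,B} → run A
t=2: ready={A,B} → run A
t=3: ready={A,B} → run A
t=4: ready={A,B,D} → run A
t=5: ready={A,B,D,E,H} → run A
t=6: ready={A,B,D,E,H} → run A
t=7: ready={B,D,E,H} → run D
t=8: ready={B,D,E,H} → run D
t=9: ready={B,D,E,H} → run D
t=10: ready={B,D,E,H} → run D
t=11: ready={B,D,E,H} → run D
t=12: ready={B,D,E,H} → run D
t=13: ready={B,E,H} → run E
t=14: ready={B,E,H} → run E
t=15: ready={B,E,H} → run E
t=16: ready={B,E,H} → run E
t=17: ready={B,E,H} → run E
t=18: ready={B,E,H} → run E
t=19: ready={B,E,H} → run E
t=20: ready={B,H} → run H
t=21: ready={B,H} → run H
t=22: ready={B,H} → run H
t=23: ready={B,H} → run H
t=24: ready={B,H} → run H
t=25: ready={B} → run B
t=26: ready={B} → run B
t=27: ready={B} → run B
t=28: ready={B} → run B
t=29: ready={B} → run B
t=30: ready={B} → run B
t=31: ready={B} → run B
t=32: ready={B} → run B
t=33: (idle)
t=34: (idle)
t=35: (idle)
t=36: (idle)
t=37: (idle)

context switches = 5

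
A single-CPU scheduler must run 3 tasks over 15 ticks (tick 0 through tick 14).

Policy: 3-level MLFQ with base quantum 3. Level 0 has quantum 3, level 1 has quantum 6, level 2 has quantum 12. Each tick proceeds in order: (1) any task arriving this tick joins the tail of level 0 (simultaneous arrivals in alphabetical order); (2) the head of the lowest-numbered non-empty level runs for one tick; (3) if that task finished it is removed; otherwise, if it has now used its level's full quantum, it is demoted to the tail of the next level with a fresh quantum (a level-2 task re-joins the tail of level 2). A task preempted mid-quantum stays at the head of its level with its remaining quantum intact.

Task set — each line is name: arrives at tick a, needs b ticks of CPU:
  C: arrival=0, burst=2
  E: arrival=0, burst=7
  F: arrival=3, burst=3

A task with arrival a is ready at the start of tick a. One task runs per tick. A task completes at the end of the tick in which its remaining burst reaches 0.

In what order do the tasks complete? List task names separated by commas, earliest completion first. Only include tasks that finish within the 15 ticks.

t=0: L0/L1/L2 = CE/-/- → run C
t=1: L0/L1/L2 = CE/-/- → run C
t=2: L0/L1/L2 = E/-/- → run E
t=3: L0/L1/L2 = EF/-/- → run E
t=4: L0/L1/L2 = EF/-/- → run E
t=5: L0/L1/L2 = F/E/- → run F
t=6: L0/L1/L2 = F/E/- → run F
t=7: L0/L1/L2 = F/E/- → run F
t=8: L0/L1/L2 = -/E/- → run E
t=9: L0/L1/L2 = -/E/- → run E
t=10: L0/L1/L2 = -/E/- → run E
t=11: L0/L1/L2 = -/E/- → run E
t=12: (idle)
t=13: (idle)
t=14: (idle)

completion order = C, F, E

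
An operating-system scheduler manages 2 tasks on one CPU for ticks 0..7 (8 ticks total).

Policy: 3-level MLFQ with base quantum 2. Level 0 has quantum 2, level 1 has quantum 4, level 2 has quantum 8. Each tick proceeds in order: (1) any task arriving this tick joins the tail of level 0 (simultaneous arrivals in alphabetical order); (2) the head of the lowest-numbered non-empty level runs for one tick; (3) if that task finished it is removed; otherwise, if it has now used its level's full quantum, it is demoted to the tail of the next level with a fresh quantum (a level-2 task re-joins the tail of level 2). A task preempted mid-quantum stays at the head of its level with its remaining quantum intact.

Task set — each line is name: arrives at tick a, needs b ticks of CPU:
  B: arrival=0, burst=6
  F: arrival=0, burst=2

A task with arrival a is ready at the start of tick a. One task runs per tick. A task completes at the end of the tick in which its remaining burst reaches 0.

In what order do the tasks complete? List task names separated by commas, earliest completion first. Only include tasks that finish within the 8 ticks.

completion order = F, B

t=0: L0/L1/L2 = BF/-/- → run B
t=1: L0/L1/L2 = BF/-/- → run B
t=2: L0/L1/L2 = F/B/- → run F
t=3: L0/L1/L2 = F/B/- → run F
t=4: L0/L1/L2 = -/B/- → run B
t=5: L0/L1/L2 = -/B/- → run B
t=6: L0/L1/L2 = -/B/- → run B
t=7: L0/L1/L2 = -/B/- → run B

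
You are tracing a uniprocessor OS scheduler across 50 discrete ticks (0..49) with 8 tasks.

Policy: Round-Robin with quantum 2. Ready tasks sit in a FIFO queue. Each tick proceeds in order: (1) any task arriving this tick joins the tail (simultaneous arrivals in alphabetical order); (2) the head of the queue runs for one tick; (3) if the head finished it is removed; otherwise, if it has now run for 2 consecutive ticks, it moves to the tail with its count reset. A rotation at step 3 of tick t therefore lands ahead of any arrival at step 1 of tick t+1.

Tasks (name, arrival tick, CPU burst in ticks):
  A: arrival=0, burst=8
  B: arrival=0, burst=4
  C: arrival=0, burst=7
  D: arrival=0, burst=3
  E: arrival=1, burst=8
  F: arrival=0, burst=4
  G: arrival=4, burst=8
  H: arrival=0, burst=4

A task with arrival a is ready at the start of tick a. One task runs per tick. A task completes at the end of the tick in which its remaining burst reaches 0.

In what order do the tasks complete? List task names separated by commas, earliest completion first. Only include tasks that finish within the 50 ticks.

completion order = B, D, F, H, A, C, E, G

t=0: queue=[A,B,C,D,F,H] q_used=0 → run A
t=1: queue=[A,B,C,D,F,H,E] q_used=1 → run A
t=2: queue=[B,C,D,F,H,E,A] q_used=0 → run B
t=3: queue=[B,C,D,F,H,E,A] q_used=1 → run B
t=4: queue=[C,D,F,H,E,A,B,G] q_used=0 → run C
t=5: queue=[C,D,F,H,E,A,B,G] q_used=1 → run C
t=6: queue=[D,F,H,E,A,B,G,C] q_used=0 → run D
t=7: queue=[D,F,H,E,A,B,G,C] q_used=1 → run D
t=8: queue=[F,H,E,A,B,G,C,D] q_used=0 → run F
t=9: queue=[F,H,E,A,B,G,C,D] q_used=1 → run F
t=10: queue=[H,E,A,B,G,C,D,F] q_used=0 → run H
t=11: queue=[H,E,A,B,G,C,D,F] q_used=1 → run H
t=12: queue=[E,A,B,G,C,D,F,H] q_used=0 → run E
t=13: queue=[E,A,B,G,C,D,F,H] q_used=1 → run E
t=14: queue=[A,B,G,C,D,F,H,E] q_used=0 → run A
t=15: queue=[A,B,G,C,D,F,H,E] q_used=1 → run A
t=16: queue=[B,G,C,D,F,H,E,A] q_used=0 → run B
t=17: queue=[B,G,C,D,F,H,E,A] q_used=1 → run B
t=18: queue=[G,C,D,F,H,E,A] q_used=0 → run G
t=19: queue=[G,C,D,F,H,E,A] q_used=1 → run G
t=20: queue=[C,D,F,H,E,A,G] q_used=0 → run C
t=21: queue=[C,D,F,H,E,A,G] q_used=1 → run C
t=22: queue=[D,F,H,E,A,G,C] q_used=0 → run D
t=23: queue=[F,H,E,A,G,C] q_used=0 → run F
t=24: queue=[F,H,E,A,G,C] q_used=1 → run F
t=25: queue=[H,E,A,G,C] q_used=0 → run H
t=26: queue=[H,E,A,G,C] q_used=1 → run H
t=27: queue=[E,A,G,C] q_used=0 → run E
t=28: queue=[E,A,G,C] q_used=1 → run E
t=29: queue=[A,G,C,E] q_used=0 → run A
t=30: queue=[A,G,C,E] q_used=1 → run A
t=31: queue=[G,C,E,A] q_used=0 → run G
t=32: queue=[G,C,E,A] q_used=1 → run G
t=33: queue=[C,E,A,G] q_used=0 → run C
t=34: queue=[C,E,A,G] q_used=1 → run C
t=35: queue=[E,A,G,C] q_used=0 → run E
t=36: queue=[E,A,G,C] q_used=1 → run E
t=37: queue=[A,G,C,E] q_used=0 → run A
t=38: queue=[A,G,C,E] q_used=1 → run A
t=39: queue=[G,C,E] q_used=0 → run G
t=40: queue=[G,C,E] q_used=1 → run G
t=41: queue=[C,E,G] q_used=0 → run C
t=42: queue=[E,G] q_used=0 → run E
t=43: queue=[E,G] q_used=1 → run E
t=44: queue=[G] q_used=0 → run G
t=45: queue=[G] q_used=1 → run G
t=46: (idle)
t=47: (idle)
t=48: (idle)
t=49: (idle)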